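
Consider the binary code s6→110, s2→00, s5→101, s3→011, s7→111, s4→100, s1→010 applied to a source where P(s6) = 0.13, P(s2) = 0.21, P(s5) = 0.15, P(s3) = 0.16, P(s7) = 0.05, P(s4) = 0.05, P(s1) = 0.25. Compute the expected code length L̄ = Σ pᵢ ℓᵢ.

2.79 bits/symbol

L̄ = Σ pᵢ·ℓᵢ = 0.13·3 + 0.21·2 + 0.15·3 + 0.16·3 + 0.05·3 + 0.05·3 + 0.25·3 = 2.79 bits/symbol.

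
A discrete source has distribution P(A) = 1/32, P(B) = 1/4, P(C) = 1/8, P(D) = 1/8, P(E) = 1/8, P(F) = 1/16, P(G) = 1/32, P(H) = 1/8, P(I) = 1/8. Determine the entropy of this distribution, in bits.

2.9375 bits

Each probability is a power of 1/2, so log₂(1/p) is an integer.
H = Σ p·log₂(1/p) = 1/32·5 + 1/4·2 + 1/8·3 + 1/8·3 + 1/8·3 + 1/16·4 + 1/32·5 + 1/8·3 + 1/8·3 = 2.9375 bits.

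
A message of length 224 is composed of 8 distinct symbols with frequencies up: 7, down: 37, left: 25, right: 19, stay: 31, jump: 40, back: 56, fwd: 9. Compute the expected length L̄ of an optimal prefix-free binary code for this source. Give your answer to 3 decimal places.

Probabilities are the counts divided by 224.
Repeatedly combine the two least-probable nodes; the expected code length is the sum of the merged weights.
merge 1/32 + 9/224 → 1/14
merge 1/14 + 19/224 → 5/32
merge 25/224 + 31/224 → 1/4
merge 5/32 + 37/224 → 9/28
merge 5/28 + 1/4 → 3/7
merge 1/4 + 9/28 → 4/7
merge 3/7 + 4/7 → 1
L = 1/14 + 5/32 + 1/4 + 9/28 + 3/7 + 4/7 + 1 = 627/224 ≈ 2.799 bits/symbol.

2.799 bits/symbol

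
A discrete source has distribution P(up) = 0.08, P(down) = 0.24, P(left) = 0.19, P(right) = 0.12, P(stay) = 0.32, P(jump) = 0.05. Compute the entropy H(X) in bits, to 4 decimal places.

H = −Σ pᵢ log₂ pᵢ.
−0.08·log₂(0.08) = 0.2915
−0.24·log₂(0.24) = 0.4941
−0.19·log₂(0.19) = 0.4552
−0.12·log₂(0.12) = 0.3671
−0.32·log₂(0.32) = 0.5260
−0.05·log₂(0.05) = 0.2161
Sum ≈ 2.3501 → 2.3501 bits.

2.3501 bits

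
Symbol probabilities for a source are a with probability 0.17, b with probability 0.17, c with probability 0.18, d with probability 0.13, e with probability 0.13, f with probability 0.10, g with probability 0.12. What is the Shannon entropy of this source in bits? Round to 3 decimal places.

2.779 bits

H = −Σ pᵢ log₂ pᵢ.
−0.17·log₂(0.17) = 0.4346
−0.17·log₂(0.17) = 0.4346
−0.18·log₂(0.18) = 0.4453
−0.13·log₂(0.13) = 0.3826
−0.13·log₂(0.13) = 0.3826
−0.10·log₂(0.10) = 0.3322
−0.12·log₂(0.12) = 0.3671
Sum ≈ 2.7790 → 2.779 bits.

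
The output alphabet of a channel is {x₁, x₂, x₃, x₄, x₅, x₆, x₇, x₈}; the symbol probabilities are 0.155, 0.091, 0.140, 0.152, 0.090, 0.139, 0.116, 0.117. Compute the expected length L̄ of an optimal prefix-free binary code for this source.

3 bits/symbol

Repeatedly combine the two least-probable nodes; the expected code length is the sum of the merged weights.
merge 9/100 + 91/1000 → 181/1000
merge 29/250 + 117/1000 → 233/1000
merge 139/1000 + 7/50 → 279/1000
merge 19/125 + 31/200 → 307/1000
merge 181/1000 + 233/1000 → 207/500
merge 279/1000 + 307/1000 → 293/500
merge 207/500 + 293/500 → 1
L = 181/1000 + 233/1000 + 279/1000 + 307/1000 + 207/500 + 293/500 + 1 = 3 bits/symbol.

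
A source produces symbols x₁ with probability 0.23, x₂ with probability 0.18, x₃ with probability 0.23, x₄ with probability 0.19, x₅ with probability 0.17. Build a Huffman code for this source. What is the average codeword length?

Repeatedly combine the two least-probable nodes; the expected code length is the sum of the merged weights.
merge 17/100 + 9/50 → 7/20
merge 19/100 + 23/100 → 21/50
merge 23/100 + 7/20 → 29/50
merge 21/50 + 29/50 → 1
L = 7/20 + 21/50 + 29/50 + 1 = 47/20 = 2.35 bits/symbol.

2.35 bits/symbol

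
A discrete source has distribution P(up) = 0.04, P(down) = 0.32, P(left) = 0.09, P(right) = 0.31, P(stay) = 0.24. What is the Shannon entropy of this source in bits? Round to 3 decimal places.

2.042 bits

H = −Σ pᵢ log₂ pᵢ.
−0.04·log₂(0.04) = 0.1858
−0.32·log₂(0.32) = 0.5260
−0.09·log₂(0.09) = 0.3127
−0.31·log₂(0.31) = 0.5238
−0.24·log₂(0.24) = 0.4941
Sum ≈ 2.0424 → 2.042 bits.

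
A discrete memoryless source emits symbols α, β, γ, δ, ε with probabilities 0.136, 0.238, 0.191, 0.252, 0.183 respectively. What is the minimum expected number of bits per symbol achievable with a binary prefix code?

Repeatedly combine the two least-probable nodes; the expected code length is the sum of the merged weights.
merge 17/125 + 183/1000 → 319/1000
merge 191/1000 + 119/500 → 429/1000
merge 63/250 + 319/1000 → 571/1000
merge 429/1000 + 571/1000 → 1
L = 319/1000 + 429/1000 + 571/1000 + 1 = 2319/1000 = 2.319 bits/symbol.

2.319 bits/symbol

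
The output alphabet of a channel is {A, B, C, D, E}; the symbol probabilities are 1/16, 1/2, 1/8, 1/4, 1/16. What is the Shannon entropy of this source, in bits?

1.875 bits

Each probability is a power of 1/2, so log₂(1/p) is an integer.
H = Σ p·log₂(1/p) = 1/16·4 + 1/2·1 + 1/8·3 + 1/4·2 + 1/16·4 = 1.875 bits.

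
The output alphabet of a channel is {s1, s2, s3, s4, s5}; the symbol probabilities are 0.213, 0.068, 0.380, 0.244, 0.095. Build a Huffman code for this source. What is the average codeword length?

Repeatedly combine the two least-probable nodes; the expected code length is the sum of the merged weights.
merge 17/250 + 19/200 → 163/1000
merge 163/1000 + 213/1000 → 47/125
merge 61/250 + 47/125 → 31/50
merge 19/50 + 31/50 → 1
L = 163/1000 + 47/125 + 31/50 + 1 = 2159/1000 = 2.159 bits/symbol.

2.159 bits/symbol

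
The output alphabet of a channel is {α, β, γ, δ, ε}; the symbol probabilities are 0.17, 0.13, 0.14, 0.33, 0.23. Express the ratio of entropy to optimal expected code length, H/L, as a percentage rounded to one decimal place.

98.2%

Entropy H = −Σ p log₂ p ≈ 2.2298 bits.
Huffman merges: 13/100+7/50→27/100; 17/100+23/100→2/5; 27/100+33/100→3/5; 2/5+3/5→1. L = 227/100 ≈ 2.2700.
Efficiency = H/L = 2.2298/2.2700 = 98.2%.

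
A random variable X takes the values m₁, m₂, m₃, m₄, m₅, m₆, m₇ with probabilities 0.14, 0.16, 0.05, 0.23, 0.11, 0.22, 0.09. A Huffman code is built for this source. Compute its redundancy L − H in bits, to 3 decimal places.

0.023 bits

Entropy H = −Σ p log₂ p ≈ 2.6674 bits.
Huffman merges: 1/20+9/100→7/50; 11/100+7/50→1/4; 7/50+4/25→3/10; 11/50+23/100→9/20; 1/4+3/10→11/20; 9/20+11/20→1. L = 269/100 ≈ 2.6900.
L − H = 2.6900 − 2.6674 = 0.023 bits.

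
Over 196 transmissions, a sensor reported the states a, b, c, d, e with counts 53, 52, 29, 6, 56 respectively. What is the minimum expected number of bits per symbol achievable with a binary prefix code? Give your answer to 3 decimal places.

Probabilities are the counts divided by 196.
Repeatedly combine the two least-probable nodes; the expected code length is the sum of the merged weights.
merge 3/98 + 29/196 → 5/28
merge 5/28 + 13/49 → 87/196
merge 53/196 + 2/7 → 109/196
merge 87/196 + 109/196 → 1
L = 5/28 + 87/196 + 109/196 + 1 = 61/28 ≈ 2.179 bits/symbol.

2.179 bits/symbol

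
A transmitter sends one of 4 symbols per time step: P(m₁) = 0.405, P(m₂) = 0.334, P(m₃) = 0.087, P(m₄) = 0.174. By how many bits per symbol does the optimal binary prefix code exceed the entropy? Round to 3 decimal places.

0.054 bits

Entropy H = −Σ p log₂ p ≈ 1.8020 bits.
Huffman merges: 87/1000+87/500→261/1000; 261/1000+167/500→119/200; 81/200+119/200→1. L = 232/125 ≈ 1.8560.
L − H = 1.8560 − 1.8020 = 0.054 bits.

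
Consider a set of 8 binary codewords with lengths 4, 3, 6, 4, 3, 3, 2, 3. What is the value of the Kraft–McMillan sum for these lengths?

With common denominator 2^6 = 64: Σ 2^(−ℓᵢ) = 4/64 + 8/64 + 1/64 + 4/64 + 8/64 + 8/64 + 16/64 + 8/64 = 57/64 = 0.890625.

0.890625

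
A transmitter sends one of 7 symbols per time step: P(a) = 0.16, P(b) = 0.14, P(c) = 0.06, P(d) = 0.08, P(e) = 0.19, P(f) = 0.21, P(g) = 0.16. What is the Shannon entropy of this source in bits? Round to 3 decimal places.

2.706 bits

H = −Σ pᵢ log₂ pᵢ.
−0.16·log₂(0.16) = 0.4230
−0.14·log₂(0.14) = 0.3971
−0.06·log₂(0.06) = 0.2435
−0.08·log₂(0.08) = 0.2915
−0.19·log₂(0.19) = 0.4552
−0.21·log₂(0.21) = 0.4728
−0.16·log₂(0.16) = 0.4230
Sum ≈ 2.7062 → 2.706 bits.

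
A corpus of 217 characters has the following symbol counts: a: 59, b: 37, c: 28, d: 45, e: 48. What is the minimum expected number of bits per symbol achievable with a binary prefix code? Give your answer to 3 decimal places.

2.300 bits/symbol

Probabilities are the counts divided by 217.
Repeatedly combine the two least-probable nodes; the expected code length is the sum of the merged weights.
merge 4/31 + 37/217 → 65/217
merge 45/217 + 48/217 → 3/7
merge 59/217 + 65/217 → 4/7
merge 3/7 + 4/7 → 1
L = 65/217 + 3/7 + 4/7 + 1 = 499/217 ≈ 2.300 bits/symbol.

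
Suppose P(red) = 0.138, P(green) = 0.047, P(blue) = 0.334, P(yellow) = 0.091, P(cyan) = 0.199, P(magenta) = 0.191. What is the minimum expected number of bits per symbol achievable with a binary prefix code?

2.414 bits/symbol

Repeatedly combine the two least-probable nodes; the expected code length is the sum of the merged weights.
merge 47/1000 + 91/1000 → 69/500
merge 69/500 + 69/500 → 69/250
merge 191/1000 + 199/1000 → 39/100
merge 69/250 + 167/500 → 61/100
merge 39/100 + 61/100 → 1
L = 69/500 + 69/250 + 39/100 + 61/100 + 1 = 1207/500 = 2.414 bits/symbol.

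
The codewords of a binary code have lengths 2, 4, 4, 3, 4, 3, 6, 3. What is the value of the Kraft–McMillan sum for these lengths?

0.828125

With common denominator 2^6 = 64: Σ 2^(−ℓᵢ) = 16/64 + 4/64 + 4/64 + 8/64 + 4/64 + 8/64 + 1/64 + 8/64 = 53/64 = 0.828125.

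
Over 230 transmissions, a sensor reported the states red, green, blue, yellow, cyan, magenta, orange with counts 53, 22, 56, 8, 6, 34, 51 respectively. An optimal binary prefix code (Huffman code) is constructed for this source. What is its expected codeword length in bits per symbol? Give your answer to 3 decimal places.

2.522 bits/symbol

Probabilities are the counts divided by 230.
Repeatedly combine the two least-probable nodes; the expected code length is the sum of the merged weights.
merge 3/115 + 4/115 → 7/115
merge 7/115 + 11/115 → 18/115
merge 17/115 + 18/115 → 7/23
merge 51/230 + 53/230 → 52/115
merge 28/115 + 7/23 → 63/115
merge 52/115 + 63/115 → 1
L = 7/115 + 18/115 + 7/23 + 52/115 + 63/115 + 1 = 58/23 ≈ 2.522 bits/symbol.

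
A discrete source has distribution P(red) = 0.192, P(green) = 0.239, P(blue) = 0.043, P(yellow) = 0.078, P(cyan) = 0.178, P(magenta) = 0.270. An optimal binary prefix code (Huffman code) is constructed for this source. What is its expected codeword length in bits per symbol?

Repeatedly combine the two least-probable nodes; the expected code length is the sum of the merged weights.
merge 43/1000 + 39/500 → 121/1000
merge 121/1000 + 89/500 → 299/1000
merge 24/125 + 239/1000 → 431/1000
merge 27/100 + 299/1000 → 569/1000
merge 431/1000 + 569/1000 → 1
L = 121/1000 + 299/1000 + 431/1000 + 569/1000 + 1 = 121/50 = 2.42 bits/symbol.

2.42 bits/symbol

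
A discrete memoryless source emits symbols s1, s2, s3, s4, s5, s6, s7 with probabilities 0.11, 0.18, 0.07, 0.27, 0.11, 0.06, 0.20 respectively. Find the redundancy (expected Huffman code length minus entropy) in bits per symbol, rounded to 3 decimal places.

Entropy H = −Σ p log₂ p ≈ 2.6324 bits.
Huffman merges: 3/50+7/100→13/100; 11/100+11/100→11/50; 13/100+9/50→31/100; 1/5+11/50→21/50; 27/100+31/100→29/50; 21/50+29/50→1. L = 133/50 ≈ 2.6600.
L − H = 2.6600 − 2.6324 = 0.028 bits.

0.028 bits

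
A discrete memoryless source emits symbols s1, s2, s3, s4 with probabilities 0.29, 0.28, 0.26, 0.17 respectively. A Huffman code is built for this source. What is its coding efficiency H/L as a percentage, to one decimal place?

Entropy H = −Σ p log₂ p ≈ 1.9720 bits.
Huffman merges: 17/100+13/50→43/100; 7/25+29/100→57/100; 43/100+57/100→1. L = 2 ≈ 2.0000.
Efficiency = H/L = 1.9720/2.0000 = 98.6%.

98.6%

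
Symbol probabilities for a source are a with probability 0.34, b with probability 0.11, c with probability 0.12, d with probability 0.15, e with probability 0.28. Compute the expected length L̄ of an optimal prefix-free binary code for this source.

2.23 bits/symbol

Repeatedly combine the two least-probable nodes; the expected code length is the sum of the merged weights.
merge 11/100 + 3/25 → 23/100
merge 3/20 + 23/100 → 19/50
merge 7/25 + 17/50 → 31/50
merge 19/50 + 31/50 → 1
L = 23/100 + 19/50 + 31/50 + 1 = 223/100 = 2.23 bits/symbol.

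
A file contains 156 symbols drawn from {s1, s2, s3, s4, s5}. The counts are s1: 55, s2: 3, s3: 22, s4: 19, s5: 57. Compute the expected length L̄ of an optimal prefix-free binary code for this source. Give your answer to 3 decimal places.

Probabilities are the counts divided by 156.
Repeatedly combine the two least-probable nodes; the expected code length is the sum of the merged weights.
merge 1/52 + 19/156 → 11/78
merge 11/78 + 11/78 → 11/39
merge 11/39 + 55/156 → 33/52
merge 19/52 + 33/52 → 1
L = 11/78 + 11/39 + 33/52 + 1 = 107/52 ≈ 2.058 bits/symbol.

2.058 bits/symbol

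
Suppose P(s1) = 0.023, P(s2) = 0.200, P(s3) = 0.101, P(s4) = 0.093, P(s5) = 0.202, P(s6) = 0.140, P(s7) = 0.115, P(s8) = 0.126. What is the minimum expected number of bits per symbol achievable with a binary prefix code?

Repeatedly combine the two least-probable nodes; the expected code length is the sum of the merged weights.
merge 23/1000 + 93/1000 → 29/250
merge 101/1000 + 23/200 → 27/125
merge 29/250 + 63/500 → 121/500
merge 7/50 + 1/5 → 17/50
merge 101/500 + 27/125 → 209/500
merge 121/500 + 17/50 → 291/500
merge 209/500 + 291/500 → 1
L = 29/250 + 27/125 + 121/500 + 17/50 + 209/500 + 291/500 + 1 = 1457/500 = 2.914 bits/symbol.

2.914 bits/symbol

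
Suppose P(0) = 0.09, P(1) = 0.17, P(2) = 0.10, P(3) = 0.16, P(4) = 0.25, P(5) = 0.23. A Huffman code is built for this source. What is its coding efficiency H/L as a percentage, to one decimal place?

98.8%

Entropy H = −Σ p log₂ p ≈ 2.4901 bits.
Huffman merges: 9/100+1/10→19/100; 4/25+17/100→33/100; 19/100+23/100→21/50; 1/4+33/100→29/50; 21/50+29/50→1. L = 63/25 ≈ 2.5200.
Efficiency = H/L = 2.4901/2.5200 = 98.8%.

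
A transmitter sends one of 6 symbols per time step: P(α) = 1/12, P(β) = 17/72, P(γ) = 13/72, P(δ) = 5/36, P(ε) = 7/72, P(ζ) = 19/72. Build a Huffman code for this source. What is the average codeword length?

2.5 bits/symbol

Repeatedly combine the two least-probable nodes; the expected code length is the sum of the merged weights.
merge 1/12 + 7/72 → 13/72
merge 5/36 + 13/72 → 23/72
merge 13/72 + 17/72 → 5/12
merge 19/72 + 23/72 → 7/12
merge 5/12 + 7/12 → 1
L = 13/72 + 23/72 + 5/12 + 7/12 + 1 = 5/2 = 2.5 bits/symbol.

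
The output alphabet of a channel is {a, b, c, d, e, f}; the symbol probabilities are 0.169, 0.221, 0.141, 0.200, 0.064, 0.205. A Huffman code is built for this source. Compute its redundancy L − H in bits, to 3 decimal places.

Entropy H = −Σ p log₂ p ≈ 2.5002 bits.
Huffman merges: 8/125+141/1000→41/200; 169/1000+1/5→369/1000; 41/200+41/200→41/100; 221/1000+369/1000→59/100; 41/100+59/100→1. L = 1287/500 ≈ 2.5740.
L − H = 2.5740 − 2.5002 = 0.074 bits.

0.074 bits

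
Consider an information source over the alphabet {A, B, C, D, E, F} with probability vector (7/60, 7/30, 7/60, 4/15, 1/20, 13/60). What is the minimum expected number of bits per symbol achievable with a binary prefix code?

Repeatedly combine the two least-probable nodes; the expected code length is the sum of the merged weights.
merge 1/20 + 7/60 → 1/6
merge 7/60 + 1/6 → 17/60
merge 13/60 + 7/30 → 9/20
merge 4/15 + 17/60 → 11/20
merge 9/20 + 11/20 → 1
L = 1/6 + 17/60 + 9/20 + 11/20 + 1 = 49/20 = 2.45 bits/symbol.

2.45 bits/symbol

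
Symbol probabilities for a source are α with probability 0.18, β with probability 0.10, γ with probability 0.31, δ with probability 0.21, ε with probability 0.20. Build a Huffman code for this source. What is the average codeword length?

Repeatedly combine the two least-probable nodes; the expected code length is the sum of the merged weights.
merge 1/10 + 9/50 → 7/25
merge 1/5 + 21/100 → 41/100
merge 7/25 + 31/100 → 59/100
merge 41/100 + 59/100 → 1
L = 7/25 + 41/100 + 59/100 + 1 = 57/25 = 2.28 bits/symbol.

2.28 bits/symbol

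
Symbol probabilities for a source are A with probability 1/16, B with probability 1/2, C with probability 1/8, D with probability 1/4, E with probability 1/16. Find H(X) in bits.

Each probability is a power of 1/2, so log₂(1/p) is an integer.
H = Σ p·log₂(1/p) = 1/16·4 + 1/2·1 + 1/8·3 + 1/4·2 + 1/16·4 = 1.875 bits.

1.875 bits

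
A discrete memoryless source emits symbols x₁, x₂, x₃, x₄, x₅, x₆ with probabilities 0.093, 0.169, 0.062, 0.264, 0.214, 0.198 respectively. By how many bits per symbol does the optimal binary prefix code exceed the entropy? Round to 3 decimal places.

0.032 bits

Entropy H = −Σ p log₂ p ≈ 2.4467 bits.
Huffman merges: 31/500+93/1000→31/200; 31/200+169/1000→81/250; 99/500+107/500→103/250; 33/125+81/250→147/250; 103/250+147/250→1. L = 2479/1000 ≈ 2.4790.
L − H = 2.4790 − 2.4467 = 0.032 bits.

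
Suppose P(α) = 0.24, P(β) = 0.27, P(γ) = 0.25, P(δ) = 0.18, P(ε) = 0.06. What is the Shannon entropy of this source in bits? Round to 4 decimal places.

H = −Σ pᵢ log₂ pᵢ.
−0.24·log₂(0.24) = 0.4941
−0.27·log₂(0.27) = 0.5100
−0.25·log₂(0.25) = 0.5000
−0.18·log₂(0.18) = 0.4453
−0.06·log₂(0.06) = 0.2435
Sum ≈ 2.1930 → 2.1930 bits.

2.1930 bits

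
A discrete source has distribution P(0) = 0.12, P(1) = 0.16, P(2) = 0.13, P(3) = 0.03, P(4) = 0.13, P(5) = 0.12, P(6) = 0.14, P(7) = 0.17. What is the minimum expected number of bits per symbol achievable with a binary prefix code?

Repeatedly combine the two least-probable nodes; the expected code length is the sum of the merged weights.
merge 3/100 + 3/25 → 3/20
merge 3/25 + 13/100 → 1/4
merge 13/100 + 7/50 → 27/100
merge 3/20 + 4/25 → 31/100
merge 17/100 + 1/4 → 21/50
merge 27/100 + 31/100 → 29/50
merge 21/50 + 29/50 → 1
L = 3/20 + 1/4 + 27/100 + 31/100 + 21/50 + 29/50 + 1 = 149/50 = 2.98 bits/symbol.

2.98 bits/symbol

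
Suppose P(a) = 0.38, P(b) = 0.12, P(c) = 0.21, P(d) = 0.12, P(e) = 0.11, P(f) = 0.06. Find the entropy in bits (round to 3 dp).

H = −Σ pᵢ log₂ pᵢ.
−0.38·log₂(0.38) = 0.5305
−0.12·log₂(0.12) = 0.3671
−0.21·log₂(0.21) = 0.4728
−0.12·log₂(0.12) = 0.3671
−0.11·log₂(0.11) = 0.3503
−0.06·log₂(0.06) = 0.2435
Sum ≈ 2.3312 → 2.331 bits.

2.331 bits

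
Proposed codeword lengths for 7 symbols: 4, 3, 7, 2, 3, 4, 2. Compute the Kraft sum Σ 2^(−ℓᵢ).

With common denominator 2^7 = 128: Σ 2^(−ℓᵢ) = 8/128 + 16/128 + 1/128 + 32/128 + 16/128 + 8/128 + 32/128 = 113/128 = 0.8828125.

0.8828125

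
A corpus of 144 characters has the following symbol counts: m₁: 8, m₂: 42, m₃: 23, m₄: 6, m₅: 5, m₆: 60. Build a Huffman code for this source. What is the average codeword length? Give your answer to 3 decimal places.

Probabilities are the counts divided by 144.
Repeatedly combine the two least-probable nodes; the expected code length is the sum of the merged weights.
merge 5/144 + 1/24 → 11/144
merge 1/18 + 11/144 → 19/144
merge 19/144 + 23/144 → 7/24
merge 7/24 + 7/24 → 7/12
merge 5/12 + 7/12 → 1
L = 11/144 + 19/144 + 7/24 + 7/12 + 1 = 25/12 ≈ 2.083 bits/symbol.

2.083 bits/symbol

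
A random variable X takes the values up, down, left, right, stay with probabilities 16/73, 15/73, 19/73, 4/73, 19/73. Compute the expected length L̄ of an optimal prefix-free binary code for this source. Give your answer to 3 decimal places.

2.260 bits/symbol

Repeatedly combine the two least-probable nodes; the expected code length is the sum of the merged weights.
merge 4/73 + 15/73 → 19/73
merge 16/73 + 19/73 → 35/73
merge 19/73 + 19/73 → 38/73
merge 35/73 + 38/73 → 1
L = 19/73 + 35/73 + 38/73 + 1 = 165/73 ≈ 2.260 bits/symbol.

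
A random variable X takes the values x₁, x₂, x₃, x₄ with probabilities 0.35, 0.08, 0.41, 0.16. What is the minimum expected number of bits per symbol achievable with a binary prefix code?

1.83 bits/symbol

Repeatedly combine the two least-probable nodes; the expected code length is the sum of the merged weights.
merge 2/25 + 4/25 → 6/25
merge 6/25 + 7/20 → 59/100
merge 41/100 + 59/100 → 1
L = 6/25 + 59/100 + 1 = 183/100 = 1.83 bits/symbol.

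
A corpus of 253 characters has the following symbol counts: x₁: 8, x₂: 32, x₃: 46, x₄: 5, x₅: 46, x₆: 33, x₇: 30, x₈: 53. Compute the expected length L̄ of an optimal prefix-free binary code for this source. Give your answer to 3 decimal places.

Probabilities are the counts divided by 253.
Repeatedly combine the two least-probable nodes; the expected code length is the sum of the merged weights.
merge 5/253 + 8/253 → 13/253
merge 13/253 + 30/253 → 43/253
merge 32/253 + 3/23 → 65/253
merge 43/253 + 2/11 → 89/253
merge 2/11 + 53/253 → 9/23
merge 65/253 + 89/253 → 14/23
merge 9/23 + 14/23 → 1
L = 13/253 + 43/253 + 65/253 + 89/253 + 9/23 + 14/23 + 1 = 716/253 ≈ 2.830 bits/symbol.

2.830 bits/symbol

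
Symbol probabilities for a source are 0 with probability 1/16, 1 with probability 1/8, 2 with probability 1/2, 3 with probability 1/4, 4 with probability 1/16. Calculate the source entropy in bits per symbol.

Each probability is a power of 1/2, so log₂(1/p) is an integer.
H = Σ p·log₂(1/p) = 1/16·4 + 1/8·3 + 1/2·1 + 1/4·2 + 1/16·4 = 1.875 bits.

1.875 bits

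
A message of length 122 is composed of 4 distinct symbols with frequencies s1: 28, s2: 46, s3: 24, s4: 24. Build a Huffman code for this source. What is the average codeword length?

Probabilities are the counts divided by 122.
Repeatedly combine the two least-probable nodes; the expected code length is the sum of the merged weights.
merge 12/61 + 12/61 → 24/61
merge 14/61 + 23/61 → 37/61
merge 24/61 + 37/61 → 1
L = 24/61 + 37/61 + 1 = 2 bits/symbol.

2 bits/symbol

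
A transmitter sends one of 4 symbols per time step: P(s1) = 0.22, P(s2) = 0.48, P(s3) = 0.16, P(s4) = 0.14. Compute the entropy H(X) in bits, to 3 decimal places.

H = −Σ pᵢ log₂ pᵢ.
−0.22·log₂(0.22) = 0.4806
−0.48·log₂(0.48) = 0.5083
−0.16·log₂(0.16) = 0.4230
−0.14·log₂(0.14) = 0.3971
Sum ≈ 1.8090 → 1.809 bits.

1.809 bits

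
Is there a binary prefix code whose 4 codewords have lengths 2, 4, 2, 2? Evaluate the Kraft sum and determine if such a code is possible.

0.8125; yes

With common denominator 2^4 = 16: Σ 2^(−ℓᵢ) = 4/16 + 1/16 + 4/16 + 4/16 = 13/16 = 0.8125.
Kraft's inequality requires Σ ≤ 1; here Σ = 0.8125 ≤ 1, so such a prefix code exists.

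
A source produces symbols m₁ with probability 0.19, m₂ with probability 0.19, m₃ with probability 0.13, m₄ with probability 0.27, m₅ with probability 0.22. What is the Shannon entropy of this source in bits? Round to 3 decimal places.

2.284 bits

H = −Σ pᵢ log₂ pᵢ.
−0.19·log₂(0.19) = 0.4552
−0.19·log₂(0.19) = 0.4552
−0.13·log₂(0.13) = 0.3826
−0.27·log₂(0.27) = 0.5100
−0.22·log₂(0.22) = 0.4806
Sum ≈ 2.2837 → 2.284 bits.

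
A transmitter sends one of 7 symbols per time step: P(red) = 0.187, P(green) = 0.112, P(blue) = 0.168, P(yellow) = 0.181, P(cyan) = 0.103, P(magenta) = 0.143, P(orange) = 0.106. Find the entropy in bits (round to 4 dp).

2.7670 bits

H = −Σ pᵢ log₂ pᵢ.
−0.187·log₂(0.187) = 0.4523
−0.112·log₂(0.112) = 0.3537
−0.168·log₂(0.168) = 0.4323
−0.181·log₂(0.181) = 0.4463
−0.103·log₂(0.103) = 0.3378
−0.143·log₂(0.143) = 0.4012
−0.106·log₂(0.106) = 0.3432
Sum ≈ 2.7670 → 2.7670 bits.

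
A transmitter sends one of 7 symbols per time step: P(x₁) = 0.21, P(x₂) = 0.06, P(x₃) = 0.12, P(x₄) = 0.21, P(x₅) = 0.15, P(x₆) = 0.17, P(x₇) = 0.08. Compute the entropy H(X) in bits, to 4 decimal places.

H = −Σ pᵢ log₂ pᵢ.
−0.21·log₂(0.21) = 0.4728
−0.06·log₂(0.06) = 0.2435
−0.12·log₂(0.12) = 0.3671
−0.21·log₂(0.21) = 0.4728
−0.15·log₂(0.15) = 0.4105
−0.17·log₂(0.17) = 0.4346
−0.08·log₂(0.08) = 0.2915
Sum ≈ 2.6929 → 2.6929 bits.

2.6929 bits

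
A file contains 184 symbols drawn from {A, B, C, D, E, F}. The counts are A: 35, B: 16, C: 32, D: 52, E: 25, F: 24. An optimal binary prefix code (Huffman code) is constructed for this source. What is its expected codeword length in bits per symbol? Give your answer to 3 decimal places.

2.527 bits/symbol

Probabilities are the counts divided by 184.
Repeatedly combine the two least-probable nodes; the expected code length is the sum of the merged weights.
merge 2/23 + 3/23 → 5/23
merge 25/184 + 4/23 → 57/184
merge 35/184 + 5/23 → 75/184
merge 13/46 + 57/184 → 109/184
merge 75/184 + 109/184 → 1
L = 5/23 + 57/184 + 75/184 + 109/184 + 1 = 465/184 ≈ 2.527 bits/symbol.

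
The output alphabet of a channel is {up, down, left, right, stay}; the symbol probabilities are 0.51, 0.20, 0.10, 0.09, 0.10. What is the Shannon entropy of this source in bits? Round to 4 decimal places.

1.9369 bits

H = −Σ pᵢ log₂ pᵢ.
−0.51·log₂(0.51) = 0.4954
−0.20·log₂(0.20) = 0.4644
−0.10·log₂(0.10) = 0.3322
−0.09·log₂(0.09) = 0.3127
−0.10·log₂(0.10) = 0.3322
Sum ≈ 1.9369 → 1.9369 bits.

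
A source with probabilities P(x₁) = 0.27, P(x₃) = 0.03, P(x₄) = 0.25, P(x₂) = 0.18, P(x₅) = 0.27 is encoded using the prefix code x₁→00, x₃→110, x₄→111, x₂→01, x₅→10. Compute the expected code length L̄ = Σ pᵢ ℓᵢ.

L̄ = Σ pᵢ·ℓᵢ = 0.27·2 + 0.03·3 + 0.25·3 + 0.18·2 + 0.27·2 = 2.28 bits/symbol.

2.28 bits/symbol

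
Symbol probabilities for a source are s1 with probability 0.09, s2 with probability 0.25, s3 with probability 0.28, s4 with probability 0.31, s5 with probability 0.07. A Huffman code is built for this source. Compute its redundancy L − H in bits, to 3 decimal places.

Entropy H = −Σ p log₂ p ≈ 2.1192 bits.
Huffman merges: 7/100+9/100→4/25; 4/25+1/4→41/100; 7/25+31/100→59/100; 41/100+59/100→1. L = 54/25 ≈ 2.1600.
L − H = 2.1600 − 2.1192 = 0.041 bits.

0.041 bits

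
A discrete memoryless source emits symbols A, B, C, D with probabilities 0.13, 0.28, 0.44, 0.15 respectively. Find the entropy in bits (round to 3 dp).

1.829 bits

H = −Σ pᵢ log₂ pᵢ.
−0.13·log₂(0.13) = 0.3826
−0.28·log₂(0.28) = 0.5142
−0.44·log₂(0.44) = 0.5211
−0.15·log₂(0.15) = 0.4105
Sum ≈ 1.8286 → 1.829 bits.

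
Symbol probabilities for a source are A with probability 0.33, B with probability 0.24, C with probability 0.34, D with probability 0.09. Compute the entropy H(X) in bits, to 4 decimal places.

H = −Σ pᵢ log₂ pᵢ.
−0.33·log₂(0.33) = 0.5278
−0.24·log₂(0.24) = 0.4941
−0.34·log₂(0.34) = 0.5292
−0.09·log₂(0.09) = 0.3127
Sum ≈ 1.8638 → 1.8638 bits.

1.8638 bits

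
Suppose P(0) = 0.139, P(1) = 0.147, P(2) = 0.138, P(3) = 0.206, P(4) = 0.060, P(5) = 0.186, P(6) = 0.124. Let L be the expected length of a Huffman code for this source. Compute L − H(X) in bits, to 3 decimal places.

0.058 bits

Entropy H = −Σ p log₂ p ≈ 2.7345 bits.
Huffman merges: 3/50+31/250→23/125; 69/500+139/1000→277/1000; 147/1000+23/125→331/1000; 93/500+103/500→49/125; 277/1000+331/1000→76/125; 49/125+76/125→1. L = 349/125 ≈ 2.7920.
L − H = 2.7920 − 2.7345 = 0.058 bits.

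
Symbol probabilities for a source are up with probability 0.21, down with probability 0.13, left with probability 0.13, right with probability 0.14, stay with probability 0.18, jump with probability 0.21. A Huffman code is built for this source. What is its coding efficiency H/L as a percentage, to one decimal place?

99.0%

Entropy H = −Σ p log₂ p ≈ 2.5534 bits.
Huffman merges: 13/100+13/100→13/50; 7/50+9/50→8/25; 21/100+21/100→21/50; 13/50+8/25→29/50; 21/50+29/50→1. L = 129/50 ≈ 2.5800.
Efficiency = H/L = 2.5534/2.5800 = 99.0%.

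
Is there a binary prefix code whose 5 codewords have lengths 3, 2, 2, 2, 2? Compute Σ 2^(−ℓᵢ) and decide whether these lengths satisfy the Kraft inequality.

With common denominator 2^3 = 8: Σ 2^(−ℓᵢ) = 1/8 + 2/8 + 2/8 + 2/8 + 2/8 = 9/8 = 1.125.
Kraft's inequality requires Σ ≤ 1; here Σ = 1.125 > 1, so no such prefix code exists.

1.125; no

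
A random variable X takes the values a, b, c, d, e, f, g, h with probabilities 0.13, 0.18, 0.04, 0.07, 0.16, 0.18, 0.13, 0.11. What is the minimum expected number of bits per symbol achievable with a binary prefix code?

Repeatedly combine the two least-probable nodes; the expected code length is the sum of the merged weights.
merge 1/25 + 7/100 → 11/100
merge 11/100 + 11/100 → 11/50
merge 13/100 + 13/100 → 13/50
merge 4/25 + 9/50 → 17/50
merge 9/50 + 11/50 → 2/5
merge 13/50 + 17/50 → 3/5
merge 2/5 + 3/5 → 1
L = 11/100 + 11/50 + 13/50 + 17/50 + 2/5 + 3/5 + 1 = 293/100 = 2.93 bits/symbol.

2.93 bits/symbol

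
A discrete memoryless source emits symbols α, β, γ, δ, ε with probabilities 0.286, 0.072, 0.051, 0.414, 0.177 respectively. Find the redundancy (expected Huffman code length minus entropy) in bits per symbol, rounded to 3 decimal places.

Entropy H = −Σ p log₂ p ≈ 1.9777 bits.
Huffman merges: 51/1000+9/125→123/1000; 123/1000+177/1000→3/10; 143/500+3/10→293/500; 207/500+293/500→1. L = 2009/1000 ≈ 2.0090.
L − H = 2.0090 − 1.9777 = 0.031 bits.

0.031 bits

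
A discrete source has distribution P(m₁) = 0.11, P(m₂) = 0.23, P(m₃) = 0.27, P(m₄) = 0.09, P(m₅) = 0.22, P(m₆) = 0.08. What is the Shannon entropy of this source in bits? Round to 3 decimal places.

H = −Σ pᵢ log₂ pᵢ.
−0.11·log₂(0.11) = 0.3503
−0.23·log₂(0.23) = 0.4877
−0.27·log₂(0.27) = 0.5100
−0.09·log₂(0.09) = 0.3127
−0.22·log₂(0.22) = 0.4806
−0.08·log₂(0.08) = 0.2915
Sum ≈ 2.4327 → 2.433 bits.

2.433 bits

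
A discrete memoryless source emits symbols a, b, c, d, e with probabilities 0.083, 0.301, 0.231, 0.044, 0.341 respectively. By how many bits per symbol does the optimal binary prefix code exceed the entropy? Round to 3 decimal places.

Entropy H = −Σ p log₂ p ≈ 2.0353 bits.
Huffman merges: 11/250+83/1000→127/1000; 127/1000+231/1000→179/500; 301/1000+341/1000→321/500; 179/500+321/500→1. L = 2127/1000 ≈ 2.1270.
L − H = 2.1270 − 2.0353 = 0.092 bits.

0.092 bits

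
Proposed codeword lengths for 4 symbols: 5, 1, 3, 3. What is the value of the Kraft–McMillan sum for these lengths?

With common denominator 2^5 = 32: Σ 2^(−ℓᵢ) = 1/32 + 16/32 + 4/32 + 4/32 = 25/32 = 0.78125.

0.78125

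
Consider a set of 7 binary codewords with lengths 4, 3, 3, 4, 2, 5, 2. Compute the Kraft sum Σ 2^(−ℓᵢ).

0.90625

With common denominator 2^5 = 32: Σ 2^(−ℓᵢ) = 2/32 + 4/32 + 4/32 + 2/32 + 8/32 + 1/32 + 8/32 = 29/32 = 0.90625.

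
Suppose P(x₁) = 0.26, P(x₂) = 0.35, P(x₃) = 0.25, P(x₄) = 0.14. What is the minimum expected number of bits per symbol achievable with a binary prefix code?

Repeatedly combine the two least-probable nodes; the expected code length is the sum of the merged weights.
merge 7/50 + 1/4 → 39/100
merge 13/50 + 7/20 → 61/100
merge 39/100 + 61/100 → 1
L = 39/100 + 61/100 + 1 = 2 bits/symbol.

2 bits/symbol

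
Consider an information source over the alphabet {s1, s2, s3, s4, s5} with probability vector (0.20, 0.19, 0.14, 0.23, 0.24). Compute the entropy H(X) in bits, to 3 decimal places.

H = −Σ pᵢ log₂ pᵢ.
−0.20·log₂(0.20) = 0.4644
−0.19·log₂(0.19) = 0.4552
−0.14·log₂(0.14) = 0.3971
−0.23·log₂(0.23) = 0.4877
−0.24·log₂(0.24) = 0.4941
Sum ≈ 2.2985 → 2.299 bits.

2.299 bits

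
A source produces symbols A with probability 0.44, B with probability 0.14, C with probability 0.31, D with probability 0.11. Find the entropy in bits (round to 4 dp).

1.7923 bits

H = −Σ pᵢ log₂ pᵢ.
−0.44·log₂(0.44) = 0.5211
−0.14·log₂(0.14) = 0.3971
−0.31·log₂(0.31) = 0.5238
−0.11·log₂(0.11) = 0.3503
Sum ≈ 1.7923 → 1.7923 bits.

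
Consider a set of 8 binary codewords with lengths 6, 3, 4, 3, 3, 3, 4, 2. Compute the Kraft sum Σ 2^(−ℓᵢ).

With common denominator 2^6 = 64: Σ 2^(−ℓᵢ) = 1/64 + 8/64 + 4/64 + 8/64 + 8/64 + 8/64 + 4/64 + 16/64 = 57/64 = 0.890625.

0.890625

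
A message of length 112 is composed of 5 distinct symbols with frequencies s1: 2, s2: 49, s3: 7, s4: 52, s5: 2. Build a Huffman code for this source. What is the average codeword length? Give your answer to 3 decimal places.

1.670 bits/symbol

Probabilities are the counts divided by 112.
Repeatedly combine the two least-probable nodes; the expected code length is the sum of the merged weights.
merge 1/56 + 1/56 → 1/28
merge 1/28 + 1/16 → 11/112
merge 11/112 + 7/16 → 15/28
merge 13/28 + 15/28 → 1
L = 1/28 + 11/112 + 15/28 + 1 = 187/112 ≈ 1.670 bits/symbol.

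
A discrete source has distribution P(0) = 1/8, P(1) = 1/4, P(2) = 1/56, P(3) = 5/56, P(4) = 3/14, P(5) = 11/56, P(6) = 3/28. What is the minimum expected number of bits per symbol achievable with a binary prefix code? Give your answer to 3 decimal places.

2.643 bits/symbol

Repeatedly combine the two least-probable nodes; the expected code length is the sum of the merged weights.
merge 1/56 + 5/56 → 3/28
merge 3/28 + 3/28 → 3/14
merge 1/8 + 11/56 → 9/28
merge 3/14 + 3/14 → 3/7
merge 1/4 + 9/28 → 4/7
merge 3/7 + 4/7 → 1
L = 3/28 + 3/14 + 9/28 + 3/7 + 4/7 + 1 = 37/14 ≈ 2.643 bits/symbol.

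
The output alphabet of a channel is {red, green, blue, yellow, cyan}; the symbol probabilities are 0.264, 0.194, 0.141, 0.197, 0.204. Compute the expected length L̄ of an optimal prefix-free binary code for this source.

Repeatedly combine the two least-probable nodes; the expected code length is the sum of the merged weights.
merge 141/1000 + 97/500 → 67/200
merge 197/1000 + 51/250 → 401/1000
merge 33/125 + 67/200 → 599/1000
merge 401/1000 + 599/1000 → 1
L = 67/200 + 401/1000 + 599/1000 + 1 = 467/200 = 2.335 bits/symbol.

2.335 bits/symbol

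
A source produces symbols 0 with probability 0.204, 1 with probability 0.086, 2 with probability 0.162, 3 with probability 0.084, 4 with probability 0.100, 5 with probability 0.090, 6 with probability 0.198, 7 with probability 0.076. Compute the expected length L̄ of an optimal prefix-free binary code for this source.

Repeatedly combine the two least-probable nodes; the expected code length is the sum of the merged weights.
merge 19/250 + 21/250 → 4/25
merge 43/500 + 9/100 → 22/125
merge 1/10 + 4/25 → 13/50
merge 81/500 + 22/125 → 169/500
merge 99/500 + 51/250 → 201/500
merge 13/50 + 169/500 → 299/500
merge 201/500 + 299/500 → 1
L = 4/25 + 22/125 + 13/50 + 169/500 + 201/500 + 299/500 + 1 = 1467/500 = 2.934 bits/symbol.

2.934 bits/symbol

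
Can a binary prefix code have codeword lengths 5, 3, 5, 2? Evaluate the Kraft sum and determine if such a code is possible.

With common denominator 2^5 = 32: Σ 2^(−ℓᵢ) = 1/32 + 4/32 + 1/32 + 8/32 = 14/32 = 0.4375.
Kraft's inequality requires Σ ≤ 1; here Σ = 0.4375 ≤ 1, so such a prefix code exists.

0.4375; yes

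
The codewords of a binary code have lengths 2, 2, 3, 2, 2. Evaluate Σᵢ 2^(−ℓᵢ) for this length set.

With common denominator 2^3 = 8: Σ 2^(−ℓᵢ) = 2/8 + 2/8 + 1/8 + 2/8 + 2/8 = 9/8 = 1.125.

1.125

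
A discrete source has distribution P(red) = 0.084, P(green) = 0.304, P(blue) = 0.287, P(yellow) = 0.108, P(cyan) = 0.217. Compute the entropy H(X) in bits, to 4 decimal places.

2.1643 bits

H = −Σ pᵢ log₂ pᵢ.
−0.084·log₂(0.084) = 0.3002
−0.304·log₂(0.304) = 0.5222
−0.287·log₂(0.287) = 0.5169
−0.108·log₂(0.108) = 0.3468
−0.217·log₂(0.217) = 0.4783
Sum ≈ 2.1643 → 2.1643 bits.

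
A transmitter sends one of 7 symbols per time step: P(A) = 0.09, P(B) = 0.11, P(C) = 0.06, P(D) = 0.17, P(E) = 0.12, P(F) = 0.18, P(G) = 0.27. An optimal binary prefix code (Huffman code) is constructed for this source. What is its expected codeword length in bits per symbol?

Repeatedly combine the two least-probable nodes; the expected code length is the sum of the merged weights.
merge 3/50 + 9/100 → 3/20
merge 11/100 + 3/25 → 23/100
merge 3/20 + 17/100 → 8/25
merge 9/50 + 23/100 → 41/100
merge 27/100 + 8/25 → 59/100
merge 41/100 + 59/100 → 1
L = 3/20 + 23/100 + 8/25 + 41/100 + 59/100 + 1 = 27/10 = 2.7 bits/symbol.

2.7 bits/symbol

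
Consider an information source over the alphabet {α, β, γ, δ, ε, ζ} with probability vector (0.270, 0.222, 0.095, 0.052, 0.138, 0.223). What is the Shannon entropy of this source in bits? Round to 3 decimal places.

2.414 bits

H = −Σ pᵢ log₂ pᵢ.
−0.270·log₂(0.270) = 0.5100
−0.222·log₂(0.222) = 0.4820
−0.095·log₂(0.095) = 0.3226
−0.052·log₂(0.052) = 0.2218
−0.138·log₂(0.138) = 0.3943
−0.223·log₂(0.223) = 0.4828
Sum ≈ 2.4135 → 2.414 bits.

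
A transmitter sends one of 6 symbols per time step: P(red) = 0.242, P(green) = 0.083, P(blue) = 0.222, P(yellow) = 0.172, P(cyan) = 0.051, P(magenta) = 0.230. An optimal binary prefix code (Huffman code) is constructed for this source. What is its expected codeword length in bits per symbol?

Repeatedly combine the two least-probable nodes; the expected code length is the sum of the merged weights.
merge 51/1000 + 83/1000 → 67/500
merge 67/500 + 43/250 → 153/500
merge 111/500 + 23/100 → 113/250
merge 121/500 + 153/500 → 137/250
merge 113/250 + 137/250 → 1
L = 67/500 + 153/500 + 113/250 + 137/250 + 1 = 61/25 = 2.44 bits/symbol.

2.44 bits/symbol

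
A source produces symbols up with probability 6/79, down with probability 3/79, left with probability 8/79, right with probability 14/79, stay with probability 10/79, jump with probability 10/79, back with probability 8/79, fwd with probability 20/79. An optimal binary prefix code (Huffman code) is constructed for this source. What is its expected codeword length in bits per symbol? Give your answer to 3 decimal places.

Repeatedly combine the two least-probable nodes; the expected code length is the sum of the merged weights.
merge 3/79 + 6/79 → 9/79
merge 8/79 + 8/79 → 16/79
merge 9/79 + 10/79 → 19/79
merge 10/79 + 14/79 → 24/79
merge 16/79 + 19/79 → 35/79
merge 20/79 + 24/79 → 44/79
merge 35/79 + 44/79 → 1
L = 9/79 + 16/79 + 19/79 + 24/79 + 35/79 + 44/79 + 1 = 226/79 ≈ 2.861 bits/symbol.

2.861 bits/symbol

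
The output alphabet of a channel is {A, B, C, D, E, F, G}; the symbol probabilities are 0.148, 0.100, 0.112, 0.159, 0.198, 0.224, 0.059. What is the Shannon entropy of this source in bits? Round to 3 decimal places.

H = −Σ pᵢ log₂ pᵢ.
−0.148·log₂(0.148) = 0.4079
−0.100·log₂(0.100) = 0.3322
−0.112·log₂(0.112) = 0.3537
−0.159·log₂(0.159) = 0.4218
−0.198·log₂(0.198) = 0.4626
−0.224·log₂(0.224) = 0.4835
−0.059·log₂(0.059) = 0.2409
Sum ≈ 2.7027 → 2.703 bits.

2.703 bits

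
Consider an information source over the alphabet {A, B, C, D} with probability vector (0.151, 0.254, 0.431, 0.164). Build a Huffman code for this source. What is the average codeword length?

1.884 bits/symbol

Repeatedly combine the two least-probable nodes; the expected code length is the sum of the merged weights.
merge 151/1000 + 41/250 → 63/200
merge 127/500 + 63/200 → 569/1000
merge 431/1000 + 569/1000 → 1
L = 63/200 + 569/1000 + 1 = 471/250 = 1.884 bits/symbol.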